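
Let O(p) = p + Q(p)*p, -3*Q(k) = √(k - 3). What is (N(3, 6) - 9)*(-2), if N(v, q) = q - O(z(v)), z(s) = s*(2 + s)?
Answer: 36 - 20*√3 ≈ 1.3590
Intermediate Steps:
Q(k) = -√(-3 + k)/3 (Q(k) = -√(k - 3)/3 = -√(-3 + k)/3)
O(p) = p - p*√(-3 + p)/3 (O(p) = p + (-√(-3 + p)/3)*p = p - p*√(-3 + p)/3)
N(v, q) = q - v*(2 + v)*(3 - √(-3 + v*(2 + v)))/3
(N(3, 6) - 9)*(-2) = ((6 + (⅓)*3*(-3 + √(-3 + 3*(2 + 3)))*(2 + 3)) - 9)*(-2) = ((6 + (⅓)*3*(-3 + √(-3 + 3*5))*5) - 9)*(-2) = ((6 + (⅓)*3*(-3 + √(-3 + 15))*5) - 9)*(-2) = ((6 + (⅓)*3*(-3 + √12)*5) - 9)*(-2) = ((6 + (⅓)*3*(-3 + 2*√3)*5) - 9)*(-2) = ((6 + (-15 + 10*√3)) - 9)*(-2) = ((-9 + 10*√3) - 9)*(-2) = (-18 + 10*√3)*(-2) = 36 - 20*√3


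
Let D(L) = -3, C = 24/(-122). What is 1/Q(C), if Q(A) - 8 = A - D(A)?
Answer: 61/659 ≈ 0.092564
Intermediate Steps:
C = -12/61 (C = 24*(-1/122) = -12/61 ≈ -0.19672)
Q(A) = 11 + A (Q(A) = 8 + (A - 1*(-3)) = 8 + (A + 3) = 8 + (3 + A) = 11 + A)
1/Q(C) = 1/(11 - 12/61) = 1/(659/61) = 61/659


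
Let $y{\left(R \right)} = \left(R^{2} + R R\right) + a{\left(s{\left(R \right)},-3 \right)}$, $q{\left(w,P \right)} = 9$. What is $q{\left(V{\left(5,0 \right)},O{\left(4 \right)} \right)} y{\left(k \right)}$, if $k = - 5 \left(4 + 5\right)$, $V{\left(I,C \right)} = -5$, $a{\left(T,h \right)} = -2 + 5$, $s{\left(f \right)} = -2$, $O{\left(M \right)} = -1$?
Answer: $36477$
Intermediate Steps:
$a{\left(T,h \right)} = 3$
$k = -45$ ($k = \left(-5\right) 9 = -45$)
$y{\left(R \right)} = 3 + 2 R^{2}$ ($y{\left(R \right)} = \left(R^{2} + R R\right) + 3 = \left(R^{2} + R^{2}\right) + 3 = 2 R^{2} + 3 = 3 + 2 R^{2}$)
$q{\left(V{\left(5,0 \right)},O{\left(4 \right)} \right)} y{\left(k \right)} = 9 \left(3 + 2 \left(-45\right)^{2}\right) = 9 \left(3 + 2 \cdot 2025\right) = 9 \left(3 + 4050\right) = 9 \cdot 4053 = 36477$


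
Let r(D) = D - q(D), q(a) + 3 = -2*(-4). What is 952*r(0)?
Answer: -4760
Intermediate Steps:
q(a) = 5 (q(a) = -3 - 2*(-4) = -3 + 8 = 5)
r(D) = -5 + D (r(D) = D - 1*5 = D - 5 = -5 + D)
952*r(0) = 952*(-5 + 0) = 952*(-5) = -4760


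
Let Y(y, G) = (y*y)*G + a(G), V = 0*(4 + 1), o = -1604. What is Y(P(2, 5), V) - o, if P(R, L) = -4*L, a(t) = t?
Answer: 1604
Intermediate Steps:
V = 0 (V = 0*5 = 0)
Y(y, G) = G + G*y**2 (Y(y, G) = (y*y)*G + G = y**2*G + G = G*y**2 + G = G + G*y**2)
Y(P(2, 5), V) - o = 0*(1 + (-4*5)**2) - 1*(-1604) = 0*(1 + (-20)**2) + 1604 = 0*(1 + 400) + 1604 = 0*401 + 1604 = 0 + 1604 = 1604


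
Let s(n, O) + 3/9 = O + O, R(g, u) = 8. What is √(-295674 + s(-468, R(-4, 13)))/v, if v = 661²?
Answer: 5*I*√106437/1310763 ≈ 0.0012445*I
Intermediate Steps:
s(n, O) = -⅓ + 2*O (s(n, O) = -⅓ + (O + O) = -⅓ + 2*O)
v = 436921
√(-295674 + s(-468, R(-4, 13)))/v = √(-295674 + (-⅓ + 2*8))/436921 = √(-295674 + (-⅓ + 16))*(1/436921) = √(-295674 + 47/3)*(1/436921) = √(-886975/3)*(1/436921) = (5*I*√106437/3)*(1/436921) = 5*I*√106437/1310763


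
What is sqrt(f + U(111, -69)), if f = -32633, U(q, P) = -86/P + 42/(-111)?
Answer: I*sqrt(212690003649)/2553 ≈ 180.64*I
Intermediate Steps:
U(q, P) = -14/37 - 86/P (U(q, P) = -86/P + 42*(-1/111) = -86/P - 14/37 = -14/37 - 86/P)
sqrt(f + U(111, -69)) = sqrt(-32633 + (-14/37 - 86/(-69))) = sqrt(-32633 + (-14/37 - 86*(-1/69))) = sqrt(-32633 + (-14/37 + 86/69)) = sqrt(-32633 + 2216/2553) = sqrt(-83309833/2553) = I*sqrt(212690003649)/2553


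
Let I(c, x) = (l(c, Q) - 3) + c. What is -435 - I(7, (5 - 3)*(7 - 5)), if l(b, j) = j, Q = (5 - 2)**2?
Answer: -448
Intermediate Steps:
Q = 9 (Q = 3**2 = 9)
I(c, x) = 6 + c (I(c, x) = (9 - 3) + c = 6 + c)
-435 - I(7, (5 - 3)*(7 - 5)) = -435 - (6 + 7) = -435 - 1*13 = -435 - 13 = -448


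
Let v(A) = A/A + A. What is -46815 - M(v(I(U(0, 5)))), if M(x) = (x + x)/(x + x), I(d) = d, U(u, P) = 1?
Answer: -46816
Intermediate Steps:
v(A) = 1 + A
M(x) = 1 (M(x) = (2*x)/((2*x)) = (2*x)*(1/(2*x)) = 1)
-46815 - M(v(I(U(0, 5)))) = -46815 - 1*1 = -46815 - 1 = -46816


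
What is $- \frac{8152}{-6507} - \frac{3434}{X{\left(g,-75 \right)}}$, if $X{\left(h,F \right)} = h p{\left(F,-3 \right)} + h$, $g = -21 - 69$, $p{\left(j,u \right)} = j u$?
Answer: $\frac{10453151}{7352910} \approx 1.4216$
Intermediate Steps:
$g = -90$
$X{\left(h,F \right)} = h - 3 F h$ ($X{\left(h,F \right)} = h F \left(-3\right) + h = h \left(- 3 F\right) + h = - 3 F h + h = h - 3 F h$)
$- \frac{8152}{-6507} - \frac{3434}{X{\left(g,-75 \right)}} = - \frac{8152}{-6507} - \frac{3434}{\left(-90\right) \left(1 - -225\right)} = \left(-8152\right) \left(- \frac{1}{6507}\right) - \frac{3434}{\left(-90\right) \left(1 + 225\right)} = \frac{8152}{6507} - \frac{3434}{\left(-90\right) 226} = \frac{8152}{6507} - \frac{3434}{-20340} = \frac{8152}{6507} - - \frac{1717}{10170} = \frac{8152}{6507} + \frac{1717}{10170} = \frac{10453151}{7352910}$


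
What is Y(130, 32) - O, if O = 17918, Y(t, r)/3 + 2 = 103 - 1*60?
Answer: -17795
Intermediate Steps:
Y(t, r) = 123 (Y(t, r) = -6 + 3*(103 - 1*60) = -6 + 3*(103 - 60) = -6 + 3*43 = -6 + 129 = 123)
Y(130, 32) - O = 123 - 1*17918 = 123 - 17918 = -17795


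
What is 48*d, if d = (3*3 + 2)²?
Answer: 5808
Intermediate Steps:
d = 121 (d = (9 + 2)² = 11² = 121)
48*d = 48*121 = 5808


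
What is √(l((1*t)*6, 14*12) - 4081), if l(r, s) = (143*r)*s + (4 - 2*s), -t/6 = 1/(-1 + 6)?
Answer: I*√4434645/5 ≈ 421.17*I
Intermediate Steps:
t = -6/5 (t = -6/(-1 + 6) = -6/5 ≈ -1.2000)
l(r, s) = 4 - 2*s + 143*r*s (l(r, s) = 143*r*s + (4 - 2*s) = 4 - 2*s + 143*r*s)
√(l((1*t)*6, 14*12) - 4081) = √((4 - 28*12 + 143*((1*(-6/5))*6)*(14*12)) - 4081) = √((4 - 2*168 + 143*(-6/5*6)*168) - 4081) = √((4 - 336 + 143*(-36/5)*168) - 4081) = √((4 - 336 - 864864/5) - 4081) = √(-866524/5 - 4081) = √(-886929/5) = I*√4434645/5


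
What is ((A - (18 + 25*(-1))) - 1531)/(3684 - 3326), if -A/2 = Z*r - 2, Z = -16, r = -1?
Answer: -776/179 ≈ -4.3352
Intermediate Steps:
A = -28 (A = -2*(-16*(-1) - 2) = -2*(16 - 2) = -2*14 = -28)
((A - (18 + 25*(-1))) - 1531)/(3684 - 3326) = ((-28 - (18 + 25*(-1))) - 1531)/(3684 - 3326) = ((-28 - (18 - 25)) - 1531)/358 = ((-28 - 1*(-7)) - 1531)*(1/358) = ((-28 + 7) - 1531)*(1/358) = (-21 - 1531)*(1/358) = -1552*1/358 = -776/179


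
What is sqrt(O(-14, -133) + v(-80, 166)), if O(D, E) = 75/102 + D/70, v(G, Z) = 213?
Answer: sqrt(6171170)/170 ≈ 14.613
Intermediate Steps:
O(D, E) = 25/34 + D/70 (O(D, E) = 75*(1/102) + D*(1/70) = 25/34 + D/70)
sqrt(O(-14, -133) + v(-80, 166)) = sqrt((25/34 + (1/70)*(-14)) + 213) = sqrt((25/34 - 1/5) + 213) = sqrt(91/170 + 213) = sqrt(36301/170) = sqrt(6171170)/170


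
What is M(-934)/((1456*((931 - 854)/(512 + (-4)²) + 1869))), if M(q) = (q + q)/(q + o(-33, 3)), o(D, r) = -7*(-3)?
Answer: 5604/7454123677 ≈ 7.5180e-7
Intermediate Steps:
o(D, r) = 21
M(q) = 2*q/(21 + q) (M(q) = (q + q)/(q + 21) = (2*q)/(21 + q) = 2*q/(21 + q))
M(-934)/((1456*((931 - 854)/(512 + (-4)²) + 1869))) = (2*(-934)/(21 - 934))/((1456*((931 - 854)/(512 + (-4)²) + 1869))) = (2*(-934)/(-913))/((1456*(77/(512 + 16) + 1869))) = (2*(-934)*(-1/913))/((1456*(77/528 + 1869))) = 1868/(913*((1456*(77*(1/528) + 1869)))) = 1868/(913*((1456*(7/48 + 1869)))) = 1868/(913*((1456*(89719/48)))) = 1868/(913*(8164429/3)) = (1868/913)*(3/8164429) = 5604/7454123677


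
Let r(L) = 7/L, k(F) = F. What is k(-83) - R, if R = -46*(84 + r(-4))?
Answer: 7401/2 ≈ 3700.5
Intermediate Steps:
R = -7567/2 (R = -46*(84 + 7/(-4)) = -46*(84 + 7*(-1/4)) = -46*(84 - 7/4) = -46*329/4 = -7567/2 ≈ -3783.5)
k(-83) - R = -83 - 1*(-7567/2) = -83 + 7567/2 = 7401/2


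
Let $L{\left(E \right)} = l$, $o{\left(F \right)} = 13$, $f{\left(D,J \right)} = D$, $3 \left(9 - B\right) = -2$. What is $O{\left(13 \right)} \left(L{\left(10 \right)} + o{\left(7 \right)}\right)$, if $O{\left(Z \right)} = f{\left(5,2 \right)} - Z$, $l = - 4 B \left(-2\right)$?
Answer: $- \frac{2168}{3} \approx -722.67$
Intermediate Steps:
$B = \frac{29}{3}$ ($B = 9 - - \frac{2}{3} = 9 + \frac{2}{3} = \frac{29}{3} \approx 9.6667$)
$l = \frac{232}{3}$ ($l = \left(-4\right) \frac{29}{3} \left(-2\right) = \left(- \frac{116}{3}\right) \left(-2\right) = \frac{232}{3} \approx 77.333$)
$O{\left(Z \right)} = 5 - Z$
$L{\left(E \right)} = \frac{232}{3}$
$O{\left(13 \right)} \left(L{\left(10 \right)} + o{\left(7 \right)}\right) = \left(5 - 13\right) \left(\frac{232}{3} + 13\right) = \left(5 - 13\right) \frac{271}{3} = \left(-8\right) \frac{271}{3} = - \frac{2168}{3}$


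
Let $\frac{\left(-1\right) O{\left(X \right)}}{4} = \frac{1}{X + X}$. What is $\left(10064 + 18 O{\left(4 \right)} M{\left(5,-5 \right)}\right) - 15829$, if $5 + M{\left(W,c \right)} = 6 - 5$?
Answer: $-5729$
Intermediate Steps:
$M{\left(W,c \right)} = -4$ ($M{\left(W,c \right)} = -5 + \left(6 - 5\right) = -5 + 1 = -4$)
$O{\left(X \right)} = - \frac{2}{X}$ ($O{\left(X \right)} = - \frac{4}{X + X} = - \frac{4}{2 X} = - 4 \frac{1}{2 X} = - \frac{2}{X}$)
$\left(10064 + 18 O{\left(4 \right)} M{\left(5,-5 \right)}\right) - 15829 = \left(10064 + 18 \left(- \frac{2}{4}\right) \left(-4\right)\right) - 15829 = \left(10064 + 18 \left(\left(-2\right) \frac{1}{4}\right) \left(-4\right)\right) - 15829 = \left(10064 + 18 \left(- \frac{1}{2}\right) \left(-4\right)\right) - 15829 = \left(10064 - -36\right) - 15829 = \left(10064 + 36\right) - 15829 = 10100 - 15829 = -5729$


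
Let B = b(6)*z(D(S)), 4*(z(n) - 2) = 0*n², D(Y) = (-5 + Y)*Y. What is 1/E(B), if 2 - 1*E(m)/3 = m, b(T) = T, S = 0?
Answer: -1/30 ≈ -0.033333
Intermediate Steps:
D(Y) = Y*(-5 + Y)
z(n) = 2 (z(n) = 2 + (0*n²)/4 = 2 + (¼)*0 = 2 + 0 = 2)
B = 12 (B = 6*2 = 12)
E(m) = 6 - 3*m
1/E(B) = 1/(6 - 3*12) = 1/(6 - 36) = 1/(-30) = -1/30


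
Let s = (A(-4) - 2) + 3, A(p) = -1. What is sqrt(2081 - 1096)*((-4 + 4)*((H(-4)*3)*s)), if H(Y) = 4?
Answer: 0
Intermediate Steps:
s = 0 (s = (-1 - 2) + 3 = -3 + 3 = 0)
sqrt(2081 - 1096)*((-4 + 4)*((H(-4)*3)*s)) = sqrt(2081 - 1096)*((-4 + 4)*((4*3)*0)) = sqrt(985)*(0*(12*0)) = sqrt(985)*(0*0) = sqrt(985)*0 = 0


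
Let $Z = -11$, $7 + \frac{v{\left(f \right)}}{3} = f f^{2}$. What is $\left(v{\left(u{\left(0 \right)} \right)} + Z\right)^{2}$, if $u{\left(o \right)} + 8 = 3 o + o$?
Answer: $2458624$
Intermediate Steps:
$u{\left(o \right)} = -8 + 4 o$ ($u{\left(o \right)} = -8 + \left(3 o + o\right) = -8 + 4 o$)
$v{\left(f \right)} = -21 + 3 f^{3}$ ($v{\left(f \right)} = -21 + 3 f f^{2} = -21 + 3 f^{3}$)
$\left(v{\left(u{\left(0 \right)} \right)} + Z\right)^{2} = \left(\left(-21 + 3 \left(-8 + 4 \cdot 0\right)^{3}\right) - 11\right)^{2} = \left(\left(-21 + 3 \left(-8 + 0\right)^{3}\right) - 11\right)^{2} = \left(\left(-21 + 3 \left(-8\right)^{3}\right) - 11\right)^{2} = \left(\left(-21 + 3 \left(-512\right)\right) - 11\right)^{2} = \left(\left(-21 - 1536\right) - 11\right)^{2} = \left(-1557 - 11\right)^{2} = \left(-1568\right)^{2} = 2458624$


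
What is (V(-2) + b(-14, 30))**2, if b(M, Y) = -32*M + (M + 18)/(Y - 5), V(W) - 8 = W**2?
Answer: 132342016/625 ≈ 2.1175e+5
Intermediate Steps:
V(W) = 8 + W**2
b(M, Y) = -32*M + (18 + M)/(-5 + Y)
(V(-2) + b(-14, 30))**2 = ((8 + (-2)**2) + (18 + 161*(-14) - 32*(-14)*30)/(-5 + 30))**2 = ((8 + 4) + (18 - 2254 + 13440)/25)**2 = (12 + (1/25)*11204)**2 = (12 + 11204/25)**2 = (11504/25)**2 = 132342016/625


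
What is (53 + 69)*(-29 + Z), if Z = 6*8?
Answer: 2318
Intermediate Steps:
Z = 48
(53 + 69)*(-29 + Z) = (53 + 69)*(-29 + 48) = 122*19 = 2318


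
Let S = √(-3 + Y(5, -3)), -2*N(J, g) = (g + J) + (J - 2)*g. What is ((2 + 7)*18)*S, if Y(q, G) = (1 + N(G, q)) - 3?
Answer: 81*√26 ≈ 413.02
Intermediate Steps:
N(J, g) = -J/2 - g/2 - g*(-2 + J)/2 (N(J, g) = -((g + J) + (J - 2)*g)/2 = -((J + g) + (-2 + J)*g)/2 = -((J + g) + g*(-2 + J))/2 = -(J + g + g*(-2 + J))/2 = -J/2 - g/2 - g*(-2 + J)/2)
Y(q, G) = -2 + q/2 - G/2 - G*q/2 (Y(q, G) = (1 + (q/2 - G/2 - G*q/2)) - 3 = (1 + q/2 - G/2 - G*q/2) - 3 = -2 + q/2 - G/2 - G*q/2)
S = √26/2 (S = √(-3 + (-2 + (½)*5 - ½*(-3) - ½*(-3)*5)) = √(-3 + (-2 + 5/2 + 3/2 + 15/2)) = √(-3 + 19/2) = √(13/2) = √26/2 ≈ 2.5495)
((2 + 7)*18)*S = ((2 + 7)*18)*(√26/2) = (9*18)*(√26/2) = 162*(√26/2) = 81*√26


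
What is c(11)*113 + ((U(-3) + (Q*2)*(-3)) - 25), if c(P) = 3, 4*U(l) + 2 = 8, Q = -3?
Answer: 667/2 ≈ 333.50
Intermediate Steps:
U(l) = 3/2 (U(l) = -1/2 + (1/4)*8 = -1/2 + 2 = 3/2)
c(11)*113 + ((U(-3) + (Q*2)*(-3)) - 25) = 3*113 + ((3/2 - 3*2*(-3)) - 25) = 339 + ((3/2 - 6*(-3)) - 25) = 339 + ((3/2 + 18) - 25) = 339 + (39/2 - 25) = 339 - 11/2 = 667/2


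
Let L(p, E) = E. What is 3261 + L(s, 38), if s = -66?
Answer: 3299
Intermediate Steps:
3261 + L(s, 38) = 3261 + 38 = 3299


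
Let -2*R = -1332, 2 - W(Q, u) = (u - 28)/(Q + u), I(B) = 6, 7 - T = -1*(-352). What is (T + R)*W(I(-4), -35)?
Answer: -1605/29 ≈ -55.345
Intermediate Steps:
T = -345 (T = 7 - (-1)*(-352) = 7 - 1*352 = 7 - 352 = -345)
W(Q, u) = 2 - (-28 + u)/(Q + u) (W(Q, u) = 2 - (u - 28)/(Q + u) = 2 - (-28 + u)/(Q + u))
R = 666 (R = -1/2*(-1332) = 666)
(T + R)*W(I(-4), -35) = (-345 + 666)*((28 - 35 + 2*6)/(6 - 35)) = 321*((28 - 35 + 12)/(-29)) = 321*(-1/29*5) = 321*(-5/29) = -1605/29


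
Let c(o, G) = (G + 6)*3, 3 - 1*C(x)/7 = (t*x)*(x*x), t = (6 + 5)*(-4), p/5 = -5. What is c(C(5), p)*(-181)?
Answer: 10317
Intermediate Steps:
p = -25 (p = 5*(-5) = -25)
t = -44 (t = 11*(-4) = -44)
C(x) = 21 + 308*x³ (C(x) = 21 - 7*(-44*x)*x*x = 21 - 7*(-44*x)*x² = 21 - (-308)*x³ = 21 + 308*x³)
c(o, G) = 18 + 3*G (c(o, G) = (6 + G)*3 = 18 + 3*G)
c(C(5), p)*(-181) = (18 + 3*(-25))*(-181) = (18 - 75)*(-181) = -57*(-181) = 10317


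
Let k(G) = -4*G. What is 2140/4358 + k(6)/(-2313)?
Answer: 842402/1680009 ≈ 0.50143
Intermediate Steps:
2140/4358 + k(6)/(-2313) = 2140/4358 - 4*6/(-2313) = 2140*(1/4358) - 24*(-1/2313) = 1070/2179 + 8/771 = 842402/1680009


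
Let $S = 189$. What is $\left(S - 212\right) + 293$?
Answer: $270$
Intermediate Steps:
$\left(S - 212\right) + 293 = \left(189 - 212\right) + 293 = -23 + 293 = 270$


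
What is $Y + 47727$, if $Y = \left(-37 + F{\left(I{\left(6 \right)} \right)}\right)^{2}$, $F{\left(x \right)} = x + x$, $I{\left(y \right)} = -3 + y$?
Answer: $48688$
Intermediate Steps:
$F{\left(x \right)} = 2 x$
$Y = 961$ ($Y = \left(-37 + 2 \left(-3 + 6\right)\right)^{2} = \left(-37 + 2 \cdot 3\right)^{2} = \left(-37 + 6\right)^{2} = \left(-31\right)^{2} = 961$)
$Y + 47727 = 961 + 47727 = 48688$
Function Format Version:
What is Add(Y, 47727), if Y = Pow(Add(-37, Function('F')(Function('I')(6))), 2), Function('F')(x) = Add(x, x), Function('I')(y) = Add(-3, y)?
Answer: 48688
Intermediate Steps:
Function('F')(x) = Mul(2, x)
Y = 961 (Y = Pow(Add(-37, Mul(2, Add(-3, 6))), 2) = Pow(Add(-37, Mul(2, 3)), 2) = Pow(Add(-37, 6), 2) = Pow(-31, 2) = 961)
Add(Y, 47727) = Add(961, 47727) = 48688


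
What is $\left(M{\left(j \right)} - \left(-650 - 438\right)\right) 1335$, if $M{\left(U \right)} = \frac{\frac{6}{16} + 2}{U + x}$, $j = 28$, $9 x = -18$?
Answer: $\frac{302141205}{208} \approx 1.4526 \cdot 10^{6}$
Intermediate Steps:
$x = -2$ ($x = \frac{1}{9} \left(-18\right) = -2$)
$M{\left(U \right)} = \frac{19}{8 \left(-2 + U\right)}$ ($M{\left(U \right)} = \frac{\frac{6}{16} + 2}{U - 2} = \frac{6 \cdot \frac{1}{16} + 2}{-2 + U} = \frac{\frac{3}{8} + 2}{-2 + U} = \frac{19}{8 \left(-2 + U\right)}$)
$\left(M{\left(j \right)} - \left(-650 - 438\right)\right) 1335 = \left(\frac{19}{8 \left(-2 + 28\right)} - \left(-650 - 438\right)\right) 1335 = \left(\frac{19}{8 \cdot 26} - -1088\right) 1335 = \left(\frac{19}{8} \cdot \frac{1}{26} + 1088\right) 1335 = \left(\frac{19}{208} + 1088\right) 1335 = \frac{226323}{208} \cdot 1335 = \frac{302141205}{208}$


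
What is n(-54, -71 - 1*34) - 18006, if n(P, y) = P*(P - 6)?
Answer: -14766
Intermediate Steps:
n(P, y) = P*(-6 + P)
n(-54, -71 - 1*34) - 18006 = -54*(-6 - 54) - 18006 = -54*(-60) - 18006 = 3240 - 18006 = -14766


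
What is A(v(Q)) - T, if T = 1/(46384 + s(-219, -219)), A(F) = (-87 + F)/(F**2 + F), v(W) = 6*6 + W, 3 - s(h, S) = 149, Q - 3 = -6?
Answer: -416329/8646506 ≈ -0.048150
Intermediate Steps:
Q = -3 (Q = 3 - 6 = -3)
s(h, S) = -146 (s(h, S) = 3 - 1*149 = 3 - 149 = -146)
v(W) = 36 + W
A(F) = (-87 + F)/(F + F**2)
T = 1/46238 (T = 1/(46384 - 146) = 1/46238 ≈ 2.1627e-5)
A(v(Q)) - T = (-87 + (36 - 3))/((36 - 3)*(1 + (36 - 3))) - 1*1/46238 = (-87 + 33)/(33*(1 + 33)) - 1/46238 = (1/33)*(-54)/34 - 1/46238 = (1/33)*(1/34)*(-54) - 1/46238 = -9/187 - 1/46238 = -416329/8646506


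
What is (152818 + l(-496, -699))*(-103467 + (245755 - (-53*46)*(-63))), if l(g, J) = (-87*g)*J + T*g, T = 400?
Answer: 341541031980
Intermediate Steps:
l(g, J) = 400*g - 87*J*g (l(g, J) = (-87*g)*J + 400*g = -87*J*g + 400*g = 400*g - 87*J*g)
(152818 + l(-496, -699))*(-103467 + (245755 - (-53*46)*(-63))) = (152818 - 496*(400 - 87*(-699)))*(-103467 + (245755 - (-53*46)*(-63))) = (152818 - 496*(400 + 60813))*(-103467 + (245755 - (-2438)*(-63))) = (152818 - 496*61213)*(-103467 + (245755 - 1*153594)) = (152818 - 30361648)*(-103467 + (245755 - 153594)) = -30208830*(-103467 + 92161) = -30208830*(-11306) = 341541031980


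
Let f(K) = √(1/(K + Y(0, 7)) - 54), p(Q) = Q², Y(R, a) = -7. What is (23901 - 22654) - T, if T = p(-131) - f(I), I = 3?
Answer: -15914 + I*√217/2 ≈ -15914.0 + 7.3655*I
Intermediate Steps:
f(K) = √(-54 + 1/(-7 + K)) (f(K) = √(1/(K - 7) - 54) = √(1/(-7 + K) - 54) = √(-54 + 1/(-7 + K)))
T = 17161 - I*√217/2 (T = (-131)² - √((379 - 54*3)/(-7 + 3)) = 17161 - √((379 - 162)/(-4)) = 17161 - √(-¼*217) = 17161 - √(-217/4) = 17161 - I*√217/2 ≈ 17161.0 - 7.3655*I)
(23901 - 22654) - T = (23901 - 22654) - (17161 - I*√217/2) = 1247 + (-17161 + I*√217/2) = -15914 + I*√217/2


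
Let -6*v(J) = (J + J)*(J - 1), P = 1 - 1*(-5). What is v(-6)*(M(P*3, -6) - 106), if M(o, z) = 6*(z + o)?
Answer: 476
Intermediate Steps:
P = 6 (P = 1 + 5 = 6)
v(J) = -J*(-1 + J)/3 (v(J) = -(J + J)*(J - 1)/6 = -2*J*(-1 + J)/6 = -J*(-1 + J)/3)
M(o, z) = 6*o + 6*z (M(o, z) = 6*(o + z) = 6*o + 6*z)
v(-6)*(M(P*3, -6) - 106) = ((⅓)*(-6)*(1 - 1*(-6)))*((6*(6*3) + 6*(-6)) - 106) = ((⅓)*(-6)*(1 + 6))*((6*18 - 36) - 106) = ((⅓)*(-6)*7)*((108 - 36) - 106) = -14*(72 - 106) = -14*(-34) = 476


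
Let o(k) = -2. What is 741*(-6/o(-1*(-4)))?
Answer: 2223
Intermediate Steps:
741*(-6/o(-1*(-4))) = 741*(-6/(-2)) = 741*(-6*(-½)) = 741*3 = 2223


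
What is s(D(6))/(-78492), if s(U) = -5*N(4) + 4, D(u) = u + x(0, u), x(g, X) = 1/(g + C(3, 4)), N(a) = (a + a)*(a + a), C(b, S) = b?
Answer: 79/19623 ≈ 0.0040259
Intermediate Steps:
N(a) = 4*a² (N(a) = (2*a)*(2*a) = 4*a²)
x(g, X) = 1/(3 + g) (x(g, X) = 1/(g + 3) = 1/(3 + g))
D(u) = ⅓ + u (D(u) = u + 1/(3 + 0) = u + 1/3 = u + ⅓ = ⅓ + u)
s(U) = -316 (s(U) = -20*4² + 4 = -20*16 + 4 = -5*64 + 4 = -320 + 4 = -316)
s(D(6))/(-78492) = -316/(-78492) = -316*(-1/78492) = 79/19623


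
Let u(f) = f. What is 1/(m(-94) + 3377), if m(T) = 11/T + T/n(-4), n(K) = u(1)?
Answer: 94/308591 ≈ 0.00030461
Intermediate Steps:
n(K) = 1
m(T) = T + 11/T (m(T) = 11/T + T/1 = 11/T + T*1 = 11/T + T = T + 11/T)
1/(m(-94) + 3377) = 1/((-94 + 11/(-94)) + 3377) = 1/((-94 + 11*(-1/94)) + 3377) = 1/((-94 - 11/94) + 3377) = 1/(-8847/94 + 3377) = 1/(308591/94) = 94/308591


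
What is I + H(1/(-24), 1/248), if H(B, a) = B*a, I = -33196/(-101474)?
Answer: 98740559/301986624 ≈ 0.32697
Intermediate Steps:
I = 16598/50737 (I = -33196*(-1/101474) = 16598/50737 ≈ 0.32714)
I + H(1/(-24), 1/248) = 16598/50737 + 1/(-24*248) = 16598/50737 - 1/24*1/248 = 16598/50737 - 1/5952 = 98740559/301986624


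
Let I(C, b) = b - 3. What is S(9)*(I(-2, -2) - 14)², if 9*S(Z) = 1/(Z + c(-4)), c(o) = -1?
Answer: 361/72 ≈ 5.0139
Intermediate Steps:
I(C, b) = -3 + b
S(Z) = 1/(9*(-1 + Z)) (S(Z) = 1/(9*(Z - 1)) = 1/(9*(-1 + Z)))
S(9)*(I(-2, -2) - 14)² = (1/(9*(-1 + 9)))*((-3 - 2) - 14)² = ((⅑)/8)*(-5 - 14)² = ((⅑)*(⅛))*(-19)² = (1/72)*361 = 361/72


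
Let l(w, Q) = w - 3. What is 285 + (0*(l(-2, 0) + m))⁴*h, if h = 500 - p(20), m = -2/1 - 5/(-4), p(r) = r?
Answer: 285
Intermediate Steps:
l(w, Q) = -3 + w
m = -¾ (m = -2*1 - 5*(-¼) = -2 + 5/4 = -¾ ≈ -0.75000)
h = 480 (h = 500 - 1*20 = 500 - 20 = 480)
285 + (0*(l(-2, 0) + m))⁴*h = 285 + (0*((-3 - 2) - ¾))⁴*480 = 285 + (0*(-5 - ¾))⁴*480 = 285 + (0*(-23/4))⁴*480 = 285 + 0⁴*480 = 285 + 0*480 = 285 + 0 = 285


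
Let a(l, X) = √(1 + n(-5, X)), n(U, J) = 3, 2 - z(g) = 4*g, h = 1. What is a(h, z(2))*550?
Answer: 1100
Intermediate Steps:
z(g) = 2 - 4*g
a(l, X) = 2 (a(l, X) = √(1 + 3) = √4 = 2)
a(h, z(2))*550 = 2*550 = 1100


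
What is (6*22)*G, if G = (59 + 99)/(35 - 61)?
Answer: -10428/13 ≈ -802.15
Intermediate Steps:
G = -79/13 (G = 158/(-26) = 158*(-1/26) = -79/13 ≈ -6.0769)
(6*22)*G = (6*22)*(-79/13) = 132*(-79/13) = -10428/13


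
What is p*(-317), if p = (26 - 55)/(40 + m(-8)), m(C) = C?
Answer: 9193/32 ≈ 287.28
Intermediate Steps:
p = -29/32 (p = (26 - 55)/(40 - 8) = -29/32 ≈ -0.90625)
p*(-317) = -29/32*(-317) = 9193/32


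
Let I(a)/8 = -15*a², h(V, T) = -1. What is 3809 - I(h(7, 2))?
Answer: 3929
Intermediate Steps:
I(a) = -120*a² (I(a) = 8*(-15*a²) = -120*a²)
3809 - I(h(7, 2)) = 3809 - (-120)*(-1)² = 3809 - (-120) = 3809 - 1*(-120) = 3809 + 120 = 3929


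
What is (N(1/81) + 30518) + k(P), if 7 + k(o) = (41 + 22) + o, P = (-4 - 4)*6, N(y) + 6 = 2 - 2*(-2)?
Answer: 30526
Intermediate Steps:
N(y) = 0 (N(y) = -6 + (2 - 2*(-2)) = -6 + (2 + 4) = -6 + 6 = 0)
P = -48 (P = -8*6 = -48)
k(o) = 56 + o (k(o) = -7 + ((41 + 22) + o) = -7 + (63 + o) = 56 + o)
(N(1/81) + 30518) + k(P) = (0 + 30518) + (56 - 48) = 30518 + 8 = 30526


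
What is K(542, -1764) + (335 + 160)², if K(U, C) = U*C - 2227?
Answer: -713290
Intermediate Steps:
K(U, C) = -2227 + C*U (K(U, C) = C*U - 2227 = -2227 + C*U)
K(542, -1764) + (335 + 160)² = (-2227 - 1764*542) + (335 + 160)² = (-2227 - 956088) + 495² = -958315 + 245025 = -713290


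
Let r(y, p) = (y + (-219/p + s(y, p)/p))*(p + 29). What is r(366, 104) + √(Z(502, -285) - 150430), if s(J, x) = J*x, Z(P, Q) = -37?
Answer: 10095897/104 + I*√150467 ≈ 97076.0 + 387.9*I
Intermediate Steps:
r(y, p) = (29 + p)*(-219/p + 2*y) (r(y, p) = (y + (-219/p + (y*p)/p))*(p + 29) = (y + (-219/p + (p*y)/p))*(29 + p) = (y + (-219/p + y))*(29 + p) = (y + (y - 219/p))*(29 + p) = (-219/p + 2*y)*(29 + p) = (29 + p)*(-219/p + 2*y))
r(366, 104) + √(Z(502, -285) - 150430) = (-219 - 6351/104 + 58*366 + 2*104*366) + √(-37 - 150430) = (-219 - 6351*1/104 + 21228 + 76128) + √(-150467) = (-219 - 6351/104 + 21228 + 76128) + I*√150467 = 10095897/104 + I*√150467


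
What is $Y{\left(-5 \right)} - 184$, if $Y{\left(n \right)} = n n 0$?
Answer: $-184$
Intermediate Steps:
$Y{\left(n \right)} = 0$ ($Y{\left(n \right)} = n^{2} \cdot 0 = 0$)
$Y{\left(-5 \right)} - 184 = 0 - 184 = -184$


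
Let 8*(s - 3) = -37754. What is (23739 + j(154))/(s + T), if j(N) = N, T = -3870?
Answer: -95572/34345 ≈ -2.7827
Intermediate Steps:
s = -18865/4 (s = 3 + (⅛)*(-37754) = 3 - 18877/4 = -18865/4 ≈ -4716.3)
(23739 + j(154))/(s + T) = (23739 + 154)/(-18865/4 - 3870) = 23893/(-34345/4) = 23893*(-4/34345) = -95572/34345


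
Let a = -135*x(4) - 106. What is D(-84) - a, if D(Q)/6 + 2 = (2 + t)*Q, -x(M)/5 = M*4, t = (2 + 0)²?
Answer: -13730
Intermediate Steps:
t = 4 (t = 2² = 4)
x(M) = -20*M (x(M) = -5*M*4 = -20*M)
D(Q) = -12 + 36*Q (D(Q) = -12 + 6*((2 + 4)*Q) = -12 + 6*(6*Q) = -12 + 36*Q)
a = 10694 (a = -(-2700)*4 - 106 = -135*(-80) - 106 = 10800 - 106 = 10694)
D(-84) - a = (-12 + 36*(-84)) - 1*10694 = (-12 - 3024) - 10694 = -3036 - 10694 = -13730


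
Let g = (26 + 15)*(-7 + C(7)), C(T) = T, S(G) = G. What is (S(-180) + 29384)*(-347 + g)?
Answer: -10133788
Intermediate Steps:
g = 0 (g = (26 + 15)*(-7 + 7) = 41*0 = 0)
(S(-180) + 29384)*(-347 + g) = (-180 + 29384)*(-347 + 0) = 29204*(-347) = -10133788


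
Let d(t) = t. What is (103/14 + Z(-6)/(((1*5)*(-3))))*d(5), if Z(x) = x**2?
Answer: 347/14 ≈ 24.786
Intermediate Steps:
(103/14 + Z(-6)/(((1*5)*(-3))))*d(5) = (103/14 + (-6)**2/(((1*5)*(-3))))*5 = (103*(1/14) + 36/((5*(-3))))*5 = (103/14 + 36/(-15))*5 = (103/14 + 36*(-1/15))*5 = (103/14 - 12/5)*5 = (347/70)*5 = 347/14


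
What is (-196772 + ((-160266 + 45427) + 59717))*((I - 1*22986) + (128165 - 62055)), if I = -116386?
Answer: 18454258228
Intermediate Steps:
(-196772 + ((-160266 + 45427) + 59717))*((I - 1*22986) + (128165 - 62055)) = (-196772 + ((-160266 + 45427) + 59717))*((-116386 - 1*22986) + (128165 - 62055)) = (-196772 + (-114839 + 59717))*((-116386 - 22986) + 66110) = (-196772 - 55122)*(-139372 + 66110) = -251894*(-73262) = 18454258228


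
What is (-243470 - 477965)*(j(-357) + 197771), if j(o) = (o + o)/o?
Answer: -142680364255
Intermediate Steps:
j(o) = 2 (j(o) = (2*o)/o = 2)
(-243470 - 477965)*(j(-357) + 197771) = (-243470 - 477965)*(2 + 197771) = -721435*197773 = -142680364255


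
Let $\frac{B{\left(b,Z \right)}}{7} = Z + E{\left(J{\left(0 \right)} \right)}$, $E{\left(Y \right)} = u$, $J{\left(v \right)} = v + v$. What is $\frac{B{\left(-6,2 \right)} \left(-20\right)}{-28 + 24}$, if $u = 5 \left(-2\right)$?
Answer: $-280$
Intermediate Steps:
$J{\left(v \right)} = 2 v$
$u = -10$
$E{\left(Y \right)} = -10$
$B{\left(b,Z \right)} = -70 + 7 Z$ ($B{\left(b,Z \right)} = 7 \left(Z - 10\right) = 7 \left(-10 + Z\right) = -70 + 7 Z$)
$\frac{B{\left(-6,2 \right)} \left(-20\right)}{-28 + 24} = \frac{\left(-70 + 7 \cdot 2\right) \left(-20\right)}{-28 + 24} = \frac{\left(-70 + 14\right) \left(-20\right)}{-4} = \left(-56\right) \left(-20\right) \left(- \frac{1}{4}\right) = 1120 \left(- \frac{1}{4}\right) = -280$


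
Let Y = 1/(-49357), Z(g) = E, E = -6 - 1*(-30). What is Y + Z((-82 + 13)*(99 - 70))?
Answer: 1184567/49357 ≈ 24.000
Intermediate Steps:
E = 24 (E = -6 + 30 = 24)
Z(g) = 24
Y = -1/49357 ≈ -2.0261e-5
Y + Z((-82 + 13)*(99 - 70)) = -1/49357 + 24 = 1184567/49357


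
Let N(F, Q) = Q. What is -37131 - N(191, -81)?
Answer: -37050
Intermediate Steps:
-37131 - N(191, -81) = -37131 - 1*(-81) = -37131 + 81 = -37050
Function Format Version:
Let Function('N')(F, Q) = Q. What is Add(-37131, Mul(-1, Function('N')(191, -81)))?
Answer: -37050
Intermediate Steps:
Add(-37131, Mul(-1, Function('N')(191, -81))) = Add(-37131, Mul(-1, -81)) = Add(-37131, 81) = -37050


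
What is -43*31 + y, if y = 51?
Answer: -1282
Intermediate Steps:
-43*31 + y = -43*31 + 51 = -1333 + 51 = -1282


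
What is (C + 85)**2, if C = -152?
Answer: 4489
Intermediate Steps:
(C + 85)**2 = (-152 + 85)**2 = (-67)**2 = 4489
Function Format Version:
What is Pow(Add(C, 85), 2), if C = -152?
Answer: 4489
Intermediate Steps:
Pow(Add(C, 85), 2) = Pow(Add(-152, 85), 2) = Pow(-67, 2) = 4489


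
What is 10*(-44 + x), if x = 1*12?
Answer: -320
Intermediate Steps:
x = 12
10*(-44 + x) = 10*(-44 + 12) = 10*(-32) = -320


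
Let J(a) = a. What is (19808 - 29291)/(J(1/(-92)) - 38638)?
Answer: 290812/1184899 ≈ 0.24543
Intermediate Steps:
(19808 - 29291)/(J(1/(-92)) - 38638) = (19808 - 29291)/(1/(-92) - 38638) = -9483/(-1/92 - 38638) = -9483/(-3554697/92) = -9483*(-92/3554697) = 290812/1184899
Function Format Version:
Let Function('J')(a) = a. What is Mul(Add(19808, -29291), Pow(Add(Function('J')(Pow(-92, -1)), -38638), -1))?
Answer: Rational(290812, 1184899) ≈ 0.24543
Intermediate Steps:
Mul(Add(19808, -29291), Pow(Add(Function('J')(Pow(-92, -1)), -38638), -1)) = Mul(Add(19808, -29291), Pow(Add(Pow(-92, -1), -38638), -1)) = Mul(-9483, Pow(Add(Rational(-1, 92), -38638), -1)) = Mul(-9483, Pow(Rational(-3554697, 92), -1)) = Mul(-9483, Rational(-92, 3554697)) = Rational(290812, 1184899)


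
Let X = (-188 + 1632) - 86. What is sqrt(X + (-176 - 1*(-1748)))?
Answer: sqrt(2930) ≈ 54.129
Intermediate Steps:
X = 1358 (X = 1444 - 86 = 1358)
sqrt(X + (-176 - 1*(-1748))) = sqrt(1358 + (-176 - 1*(-1748))) = sqrt(1358 + (-176 + 1748)) = sqrt(1358 + 1572) = sqrt(2930)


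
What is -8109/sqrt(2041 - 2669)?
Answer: 8109*I*sqrt(157)/314 ≈ 323.58*I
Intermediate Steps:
-8109/sqrt(2041 - 2669) = -8109*(-I*sqrt(157)/314) = -(-8109)*I*sqrt(157)/314 = 8109*I*sqrt(157)/314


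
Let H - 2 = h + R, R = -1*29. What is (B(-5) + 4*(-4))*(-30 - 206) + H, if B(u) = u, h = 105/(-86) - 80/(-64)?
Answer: 847793/172 ≈ 4929.0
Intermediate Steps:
R = -29
h = 5/172 (h = 105*(-1/86) - 80*(-1/64) = -105/86 + 5/4 = 5/172 ≈ 0.029070)
H = -4639/172 (H = 2 + (5/172 - 29) = 2 - 4983/172 = -4639/172 ≈ -26.971)
(B(-5) + 4*(-4))*(-30 - 206) + H = (-5 + 4*(-4))*(-30 - 206) - 4639/172 = (-5 - 16)*(-236) - 4639/172 = -21*(-236) - 4639/172 = 4956 - 4639/172 = 847793/172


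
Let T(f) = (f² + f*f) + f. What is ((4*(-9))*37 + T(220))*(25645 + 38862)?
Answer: 6172545816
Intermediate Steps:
T(f) = f + 2*f² (T(f) = (f² + f²) + f = 2*f² + f = f + 2*f²)
((4*(-9))*37 + T(220))*(25645 + 38862) = ((4*(-9))*37 + 220*(1 + 2*220))*(25645 + 38862) = (-36*37 + 220*(1 + 440))*64507 = (-1332 + 220*441)*64507 = (-1332 + 97020)*64507 = 95688*64507 = 6172545816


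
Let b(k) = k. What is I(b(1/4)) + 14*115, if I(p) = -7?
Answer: 1603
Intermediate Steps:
I(b(1/4)) + 14*115 = -7 + 14*115 = -7 + 1610 = 1603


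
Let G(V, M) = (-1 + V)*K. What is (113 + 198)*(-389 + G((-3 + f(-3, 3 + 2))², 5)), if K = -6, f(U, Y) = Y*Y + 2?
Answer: -1193929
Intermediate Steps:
f(U, Y) = 2 + Y² (f(U, Y) = Y² + 2 = 2 + Y²)
G(V, M) = 6 - 6*V (G(V, M) = (-1 + V)*(-6) = 6 - 6*V)
(113 + 198)*(-389 + G((-3 + f(-3, 3 + 2))², 5)) = (113 + 198)*(-389 + (6 - 6*(-3 + (2 + (3 + 2)²))²)) = 311*(-389 + (6 - 6*(-3 + (2 + 5²))²)) = 311*(-389 + (6 - 6*(-3 + (2 + 25))²)) = 311*(-389 + (6 - 6*(-3 + 27)²)) = 311*(-389 + (6 - 6*24²)) = 311*(-389 + (6 - 6*576)) = 311*(-389 + (6 - 3456)) = 311*(-389 - 3450) = 311*(-3839) = -1193929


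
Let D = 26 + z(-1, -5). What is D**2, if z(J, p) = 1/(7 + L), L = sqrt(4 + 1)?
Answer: 662403/968 - 1151*sqrt(5)/968 ≈ 681.64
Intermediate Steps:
L = sqrt(5) ≈ 2.2361
z(J, p) = 1/(7 + sqrt(5))
D = 1151/44 - sqrt(5)/44 (D = 26 + (7/44 - sqrt(5)/44) = 1151/44 - sqrt(5)/44 ≈ 26.108)
D**2 = (1151/44 - sqrt(5)/44)**2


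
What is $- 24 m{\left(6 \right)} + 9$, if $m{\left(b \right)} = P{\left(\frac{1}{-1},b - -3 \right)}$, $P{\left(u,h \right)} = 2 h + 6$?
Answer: $-567$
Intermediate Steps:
$P{\left(u,h \right)} = 6 + 2 h$
$m{\left(b \right)} = 12 + 2 b$ ($m{\left(b \right)} = 6 + 2 \left(b - -3\right) = 6 + 2 \left(b + 3\right) = 6 + 2 \left(3 + b\right) = 6 + \left(6 + 2 b\right) = 12 + 2 b$)
$- 24 m{\left(6 \right)} + 9 = - 24 \left(12 + 2 \cdot 6\right) + 9 = - 24 \left(12 + 12\right) + 9 = \left(-24\right) 24 + 9 = -576 + 9 = -567$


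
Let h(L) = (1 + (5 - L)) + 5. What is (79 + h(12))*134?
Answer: 10452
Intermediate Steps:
h(L) = 11 - L (h(L) = (6 - L) + 5 = 11 - L)
(79 + h(12))*134 = (79 + (11 - 1*12))*134 = (79 + (11 - 12))*134 = (79 - 1)*134 = 78*134 = 10452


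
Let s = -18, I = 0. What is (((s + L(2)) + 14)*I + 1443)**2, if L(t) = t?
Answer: 2082249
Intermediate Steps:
(((s + L(2)) + 14)*I + 1443)**2 = (((-18 + 2) + 14)*0 + 1443)**2 = ((-16 + 14)*0 + 1443)**2 = (-2*0 + 1443)**2 = (0 + 1443)**2 = 1443**2 = 2082249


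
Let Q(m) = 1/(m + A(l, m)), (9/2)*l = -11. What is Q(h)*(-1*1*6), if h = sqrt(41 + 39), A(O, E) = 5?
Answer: 6/11 - 24*sqrt(5)/55 ≈ -0.43028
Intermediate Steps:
l = -22/9 (l = (2/9)*(-11) = -22/9 ≈ -2.4444)
h = 4*sqrt(5) (h = sqrt(80) = 4*sqrt(5) ≈ 8.9443)
Q(m) = 1/(5 + m) (Q(m) = 1/(m + 5) = 1/(5 + m))
Q(h)*(-1*1*6) = (-1*1*6)/(5 + 4*sqrt(5)) = (-1*6)/(5 + 4*sqrt(5)) = -6/(5 + 4*sqrt(5))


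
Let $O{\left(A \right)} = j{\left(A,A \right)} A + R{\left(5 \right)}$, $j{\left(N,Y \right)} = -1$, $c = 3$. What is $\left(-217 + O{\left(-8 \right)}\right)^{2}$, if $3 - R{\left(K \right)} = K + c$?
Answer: $45796$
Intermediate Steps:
$R{\left(K \right)} = - K$ ($R{\left(K \right)} = 3 - \left(K + 3\right) = 3 - \left(3 + K\right) = - K$)
$O{\left(A \right)} = -5 - A$ ($O{\left(A \right)} = - A - 5 = -5 - A$)
$\left(-217 + O{\left(-8 \right)}\right)^{2} = \left(-217 - -3\right)^{2} = \left(-217 + \left(-5 + 8\right)\right)^{2} = \left(-217 + 3\right)^{2} = \left(-214\right)^{2} = 45796$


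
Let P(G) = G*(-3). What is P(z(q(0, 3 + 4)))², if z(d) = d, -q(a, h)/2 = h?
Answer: 1764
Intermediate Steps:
q(a, h) = -2*h
P(G) = -3*G
P(z(q(0, 3 + 4)))² = (-(-6)*(3 + 4))² = (-(-6)*7)² = (-3*(-14))² = 42² = 1764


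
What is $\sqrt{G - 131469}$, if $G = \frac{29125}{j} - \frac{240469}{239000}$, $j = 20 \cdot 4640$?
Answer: $\frac{i \sqrt{1010502580338773710}}{2772400} \approx 362.59 i$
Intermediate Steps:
$j = 92800$
$G = - \frac{76773241}{110896000}$ ($G = \frac{29125}{92800} - \frac{240469}{239000} = 29125 \cdot \frac{1}{92800} - \frac{240469}{239000} = \frac{1165}{3712} - \frac{240469}{239000} = - \frac{76773241}{110896000} \approx -0.6923$)
$\sqrt{G - 131469} = \sqrt{- \frac{76773241}{110896000} - 131469} = \sqrt{- \frac{14579462997241}{110896000}} = \frac{i \sqrt{1010502580338773710}}{2772400}$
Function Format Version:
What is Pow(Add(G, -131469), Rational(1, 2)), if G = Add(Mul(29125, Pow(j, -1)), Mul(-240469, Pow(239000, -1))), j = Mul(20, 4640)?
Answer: Mul(Rational(1, 2772400), I, Pow(1010502580338773710, Rational(1, 2))) ≈ Mul(362.59, I)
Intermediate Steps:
j = 92800
G = Rational(-76773241, 110896000) (G = Add(Mul(29125, Pow(92800, -1)), Mul(-240469, Pow(239000, -1))) = Add(Mul(29125, Rational(1, 92800)), Mul(-240469, Rational(1, 239000))) = Add(Rational(1165, 3712), Rational(-240469, 239000)) = Rational(-76773241, 110896000) ≈ -0.69230)
Pow(Add(G, -131469), Rational(1, 2)) = Pow(Add(Rational(-76773241, 110896000), -131469), Rational(1, 2)) = Pow(Rational(-14579462997241, 110896000), Rational(1, 2)) = Mul(Rational(1, 2772400), I, Pow(1010502580338773710, Rational(1, 2)))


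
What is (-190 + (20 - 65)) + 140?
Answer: -95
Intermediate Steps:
(-190 + (20 - 65)) + 140 = (-190 - 45) + 140 = -235 + 140 = -95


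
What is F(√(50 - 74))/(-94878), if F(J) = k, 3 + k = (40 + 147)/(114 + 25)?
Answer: 115/6594021 ≈ 1.7440e-5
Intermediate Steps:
k = -230/139 (k = -3 + (40 + 147)/(114 + 25) = -3 + 187/139 = -230/139 ≈ -1.6547)
F(J) = -230/139
F(√(50 - 74))/(-94878) = -230/139/(-94878) = -230/139*(-1/94878) = 115/6594021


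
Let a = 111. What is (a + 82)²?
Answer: 37249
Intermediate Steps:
(a + 82)² = (111 + 82)² = 193² = 37249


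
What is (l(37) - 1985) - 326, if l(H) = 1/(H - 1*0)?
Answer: -85506/37 ≈ -2311.0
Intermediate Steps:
l(H) = 1/H (l(H) = 1/(H + 0) = 1/H)
(l(37) - 1985) - 326 = (1/37 - 1985) - 326 = -73444/37 - 326 = -85506/37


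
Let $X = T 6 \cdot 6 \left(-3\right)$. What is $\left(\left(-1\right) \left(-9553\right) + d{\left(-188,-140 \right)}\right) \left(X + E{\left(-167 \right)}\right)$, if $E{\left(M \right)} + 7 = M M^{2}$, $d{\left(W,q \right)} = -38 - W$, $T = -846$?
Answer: $-44304887706$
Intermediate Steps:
$E{\left(M \right)} = -7 + M^{3}$ ($E{\left(M \right)} = -7 + M M^{2} = -7 + M^{3}$)
$X = 91368$ ($X = - 846 \cdot 6 \cdot 6 \left(-3\right) = - 846 \cdot 36 \left(-3\right) = \left(-846\right) \left(-108\right) = 91368$)
$\left(\left(-1\right) \left(-9553\right) + d{\left(-188,-140 \right)}\right) \left(X + E{\left(-167 \right)}\right) = \left(\left(-1\right) \left(-9553\right) - -150\right) \left(91368 + \left(-7 + \left(-167\right)^{3}\right)\right) = \left(9553 + \left(-38 + 188\right)\right) \left(91368 - 4657470\right) = \left(9553 + 150\right) \left(91368 - 4657470\right) = 9703 \left(-4566102\right) = -44304887706$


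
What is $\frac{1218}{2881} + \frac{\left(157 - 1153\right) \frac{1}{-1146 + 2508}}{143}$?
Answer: $\frac{39059252}{93520141} \approx 0.41766$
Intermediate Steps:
$\frac{1218}{2881} + \frac{\left(157 - 1153\right) \frac{1}{-1146 + 2508}}{143} = 1218 \cdot \frac{1}{2881} + - \frac{996}{1362} \cdot \frac{1}{143} = \frac{1218}{2881} + \left(-996\right) \frac{1}{1362} \cdot \frac{1}{143} = \frac{1218}{2881} - \frac{166}{32461} = \frac{39059252}{93520141}$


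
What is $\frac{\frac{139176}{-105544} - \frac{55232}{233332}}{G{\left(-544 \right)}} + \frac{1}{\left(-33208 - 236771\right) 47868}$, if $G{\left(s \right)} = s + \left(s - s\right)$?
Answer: $\frac{3867275509264425901}{1352608305521017282848} \approx 0.0028591$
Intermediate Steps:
$G{\left(s \right)} = s$ ($G{\left(s \right)} = s + 0 = s$)
$\frac{\frac{139176}{-105544} - \frac{55232}{233332}}{G{\left(-544 \right)}} + \frac{1}{\left(-33208 - 236771\right) 47868} = \frac{\frac{139176}{-105544} - \frac{55232}{233332}}{-544} + \frac{1}{\left(-33208 - 236771\right) 47868} = \left(139176 \left(- \frac{1}{105544}\right) - \frac{13808}{58333}\right) \left(- \frac{1}{544}\right) + \frac{1}{-269979} \cdot \frac{1}{47868} = \left(- \frac{17397}{13193} - \frac{13808}{58333}\right) \left(- \frac{1}{544}\right) - \frac{1}{12923354772} = \left(- \frac{1196988145}{769587269}\right) \left(- \frac{1}{544}\right) - \frac{1}{12923354772} = \frac{1196988145}{418655474336} - \frac{1}{12923354772} = \frac{3867275509264425901}{1352608305521017282848}$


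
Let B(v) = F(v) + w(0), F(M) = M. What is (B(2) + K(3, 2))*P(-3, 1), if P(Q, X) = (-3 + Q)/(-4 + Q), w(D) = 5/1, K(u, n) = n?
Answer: 54/7 ≈ 7.7143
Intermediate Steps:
w(D) = 5 (w(D) = 5*1 = 5)
P(Q, X) = (-3 + Q)/(-4 + Q)
B(v) = 5 + v (B(v) = v + 5 = 5 + v)
(B(2) + K(3, 2))*P(-3, 1) = ((5 + 2) + 2)*((-3 - 3)/(-4 - 3)) = (7 + 2)*(-6/(-7)) = 9*(-1/7*(-6)) = 9*(6/7) = 54/7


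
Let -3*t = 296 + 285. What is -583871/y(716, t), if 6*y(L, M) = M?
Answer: 10509678/581 ≈ 18089.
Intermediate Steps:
t = -581/3 (t = -(296 + 285)/3 = -⅓*581 = -581/3 ≈ -193.67)
y(L, M) = M/6
-583871/y(716, t) = -583871/((⅙)*(-581/3)) = -583871/(-581/18) = -583871*(-18/581) = 10509678/581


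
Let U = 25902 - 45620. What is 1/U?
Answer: -1/19718 ≈ -5.0715e-5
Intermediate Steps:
U = -19718
1/U = 1/(-19718) = -1/19718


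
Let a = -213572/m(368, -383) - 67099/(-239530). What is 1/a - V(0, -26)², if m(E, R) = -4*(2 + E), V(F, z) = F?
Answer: 260665/37688388 ≈ 0.0069163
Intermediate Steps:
m(E, R) = -8 - 4*E
a = 37688388/260665 (a = -213572/(-8 - 4*368) - 67099/(-239530) = -213572/(-8 - 1472) - 67099*(-1/239530) = -213572/(-1480) + 3947/14090 = -213572*(-1/1480) + 3947/14090 = 53393/370 + 3947/14090 = 37688388/260665 ≈ 144.59)
1/a - V(0, -26)² = 1/(37688388/260665) - 1*0² = 260665/37688388 - 1*0 = 260665/37688388 + 0 = 260665/37688388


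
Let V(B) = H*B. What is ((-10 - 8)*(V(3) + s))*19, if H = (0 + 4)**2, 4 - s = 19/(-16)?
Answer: -145521/8 ≈ -18190.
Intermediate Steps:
s = 83/16 (s = 4 - 19/(-16) = 4 - 19*(-1)/16 = 4 - 1*(-19/16) = 4 + 19/16 = 83/16 ≈ 5.1875)
H = 16 (H = 4**2 = 16)
V(B) = 16*B
((-10 - 8)*(V(3) + s))*19 = ((-10 - 8)*(16*3 + 83/16))*19 = -18*(48 + 83/16)*19 = -18*851/16*19 = -7659/8*19 = -145521/8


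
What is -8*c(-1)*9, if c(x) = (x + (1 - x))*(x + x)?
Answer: 144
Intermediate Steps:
c(x) = 2*x (c(x) = 1*(2*x) = 2*x)
-8*c(-1)*9 = -16*(-1)*9 = -8*(-2)*9 = 16*9 = 144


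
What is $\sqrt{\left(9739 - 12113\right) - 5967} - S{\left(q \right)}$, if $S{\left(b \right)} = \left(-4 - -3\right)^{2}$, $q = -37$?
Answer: $-1 + i \sqrt{8341} \approx -1.0 + 91.329 i$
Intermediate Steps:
$S{\left(b \right)} = 1$ ($S{\left(b \right)} = \left(-4 + 3\right)^{2} = \left(-1\right)^{2} = 1$)
$\sqrt{\left(9739 - 12113\right) - 5967} - S{\left(q \right)} = \sqrt{\left(9739 - 12113\right) - 5967} - 1 = \sqrt{-2374 - 5967} - 1 = \sqrt{-8341} - 1 = i \sqrt{8341} - 1 = -1 + i \sqrt{8341}$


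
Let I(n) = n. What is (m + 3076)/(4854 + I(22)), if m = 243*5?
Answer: 4291/4876 ≈ 0.88002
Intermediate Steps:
m = 1215
(m + 3076)/(4854 + I(22)) = (1215 + 3076)/(4854 + 22) = 4291/4876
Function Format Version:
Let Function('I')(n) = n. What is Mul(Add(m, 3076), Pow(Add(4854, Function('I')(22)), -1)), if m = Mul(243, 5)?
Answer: Rational(4291, 4876) ≈ 0.88002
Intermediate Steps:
m = 1215
Mul(Add(m, 3076), Pow(Add(4854, Function('I')(22)), -1)) = Mul(Add(1215, 3076), Pow(Add(4854, 22), -1)) = Mul(4291, Pow(4876, -1)) = Mul(4291, Rational(1, 4876)) = Rational(4291, 4876)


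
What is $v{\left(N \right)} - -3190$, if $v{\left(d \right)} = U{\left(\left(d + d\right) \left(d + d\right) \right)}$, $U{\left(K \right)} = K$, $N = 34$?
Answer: $7814$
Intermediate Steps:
$v{\left(d \right)} = 4 d^{2}$ ($v{\left(d \right)} = \left(d + d\right) \left(d + d\right) = 2 d 2 d = 4 d^{2}$)
$v{\left(N \right)} - -3190 = 4 \cdot 34^{2} - -3190 = 4 \cdot 1156 + 3190 = 4624 + 3190 = 7814$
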